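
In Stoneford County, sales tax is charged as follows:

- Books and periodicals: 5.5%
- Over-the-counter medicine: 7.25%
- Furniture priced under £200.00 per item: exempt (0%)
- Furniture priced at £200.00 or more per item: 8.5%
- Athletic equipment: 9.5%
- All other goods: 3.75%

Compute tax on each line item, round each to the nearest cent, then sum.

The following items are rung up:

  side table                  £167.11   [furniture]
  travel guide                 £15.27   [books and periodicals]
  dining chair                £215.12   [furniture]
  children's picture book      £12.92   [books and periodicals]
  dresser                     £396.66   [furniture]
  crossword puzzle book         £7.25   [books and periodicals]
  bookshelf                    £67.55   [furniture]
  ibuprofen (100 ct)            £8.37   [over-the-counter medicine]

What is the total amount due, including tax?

Side table £167.11: furniture, under £200.00 → 0% → £0.00
Travel guide £15.27: books and periodicals → 5.5% → £0.84
Dining chair £215.12: furniture, £200.00 or more → 8.5% → £18.29
Children's picture book £12.92: books and periodicals → 5.5% → £0.71
Dresser £396.66: furniture, £200.00 or more → 8.5% → £33.72
Crossword puzzle book £7.25: books and periodicals → 5.5% → £0.40
Bookshelf £67.55: furniture, under £200.00 → 0% → £0.00
Ibuprofen (100 ct) £8.37: over-the-counter medicine → 7.25% → £0.61
Subtotal = £890.25; tax = £54.57; total due = £944.82

£944.82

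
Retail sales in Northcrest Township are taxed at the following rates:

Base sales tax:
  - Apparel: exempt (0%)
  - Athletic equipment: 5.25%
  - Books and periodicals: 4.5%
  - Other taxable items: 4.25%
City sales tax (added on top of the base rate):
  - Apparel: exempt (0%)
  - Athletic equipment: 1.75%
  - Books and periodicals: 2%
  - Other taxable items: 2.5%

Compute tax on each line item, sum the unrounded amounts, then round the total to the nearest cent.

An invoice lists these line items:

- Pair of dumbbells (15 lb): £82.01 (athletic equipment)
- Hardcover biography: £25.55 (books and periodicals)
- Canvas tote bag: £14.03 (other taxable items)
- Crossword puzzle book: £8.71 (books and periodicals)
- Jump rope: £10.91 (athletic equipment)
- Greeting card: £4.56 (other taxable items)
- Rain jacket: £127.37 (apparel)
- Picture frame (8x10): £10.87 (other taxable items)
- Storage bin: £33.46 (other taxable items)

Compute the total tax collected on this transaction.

£12.98

Pair of dumbbells (15 lb) £82.01: athletic equipment → 5.25% + 1.75% city = 7% → £5.7407
Hardcover biography £25.55: books and periodicals → 4.5% + 2% city = 6.5% → £1.66075
Canvas tote bag £14.03: other taxable items → 4.25% + 2.5% city = 6.75% → £0.947025
Crossword puzzle book £8.71: books and periodicals → 4.5% + 2% city = 6.5% → £0.56615
Jump rope £10.91: athletic equipment → 5.25% + 1.75% city = 7% → £0.7637
Greeting card £4.56: other taxable items → 4.25% + 2.5% city = 6.75% → £0.3078
Rain jacket £127.37: apparel → 0% + 0% city = 0% → £0.00
Picture frame (8x10) £10.87: other taxable items → 4.25% + 2.5% city = 6.75% → £0.733725
Storage bin £33.46: other taxable items → 4.25% + 2.5% city = 6.75% → £2.25855
Unrounded tax sum = £12.9784 → £12.98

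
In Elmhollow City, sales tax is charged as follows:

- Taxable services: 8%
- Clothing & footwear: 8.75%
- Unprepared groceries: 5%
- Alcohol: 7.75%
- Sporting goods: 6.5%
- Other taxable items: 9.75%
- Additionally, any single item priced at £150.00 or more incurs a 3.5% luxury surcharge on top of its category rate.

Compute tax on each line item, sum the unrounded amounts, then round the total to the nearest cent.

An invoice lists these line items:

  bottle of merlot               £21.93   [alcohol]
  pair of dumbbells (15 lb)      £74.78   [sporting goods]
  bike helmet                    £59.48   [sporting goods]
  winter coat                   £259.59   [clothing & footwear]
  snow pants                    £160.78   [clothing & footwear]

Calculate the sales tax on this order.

Bottle of merlot £21.93: alcohol → 7.75% → £1.699575
Pair of dumbbells (15 lb) £74.78: sporting goods → 6.5% → £4.8607
Bike helmet £59.48: sporting goods → 6.5% → £3.8662
Winter coat £259.59: clothing & footwear → 8.75% + 3.5% surcharge = 12.25% → £31.799775
Snow pants £160.78: clothing & footwear → 8.75% + 3.5% surcharge = 12.25% → £19.69555
Unrounded tax sum = £61.9218 → £61.92

£61.92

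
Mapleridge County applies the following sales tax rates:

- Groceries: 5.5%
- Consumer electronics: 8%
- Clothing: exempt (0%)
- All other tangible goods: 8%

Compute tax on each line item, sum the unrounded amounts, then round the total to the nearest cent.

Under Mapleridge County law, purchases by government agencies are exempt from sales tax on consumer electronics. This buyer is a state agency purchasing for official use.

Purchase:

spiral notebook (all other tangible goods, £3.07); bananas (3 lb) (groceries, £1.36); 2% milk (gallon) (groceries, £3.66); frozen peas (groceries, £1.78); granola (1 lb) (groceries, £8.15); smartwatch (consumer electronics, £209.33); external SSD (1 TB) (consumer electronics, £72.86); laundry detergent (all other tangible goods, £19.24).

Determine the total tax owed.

£2.61

Spiral notebook £3.07: all other tangible goods → 8% → £0.2456
Bananas (3 lb) £1.36: groceries → 5.5% → £0.0748
2% milk (gallon) £3.66: groceries → 5.5% → £0.2013
Frozen peas £1.78: groceries → 5.5% → £0.0979
Granola (1 lb) £8.15: groceries → 5.5% → £0.44825
Smartwatch £209.33: consumer electronics, buyer-exempt → 0% → £0.00
External SSD (1 TB) £72.86: consumer electronics, buyer-exempt → 0% → £0.00
Laundry detergent £19.24: all other tangible goods → 8% → £1.5392
Unrounded tax sum = £2.60705 → £2.61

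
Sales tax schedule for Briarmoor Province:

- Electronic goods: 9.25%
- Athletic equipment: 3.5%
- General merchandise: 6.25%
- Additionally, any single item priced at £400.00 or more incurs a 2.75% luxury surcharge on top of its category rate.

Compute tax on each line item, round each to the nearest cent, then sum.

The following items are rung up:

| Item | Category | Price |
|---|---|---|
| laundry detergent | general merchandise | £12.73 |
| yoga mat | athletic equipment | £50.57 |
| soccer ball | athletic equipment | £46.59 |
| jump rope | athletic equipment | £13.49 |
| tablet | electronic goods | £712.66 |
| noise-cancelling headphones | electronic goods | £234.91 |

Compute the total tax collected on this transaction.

£111.92

Laundry detergent £12.73: general merchandise → 6.25% → £0.80
Yoga mat £50.57: athletic equipment → 3.5% → £1.77
Soccer ball £46.59: athletic equipment → 3.5% → £1.63
Jump rope £13.49: athletic equipment → 3.5% → £0.47
Tablet £712.66: electronic goods → 9.25% + 2.75% surcharge = 12% → £85.52
Noise-cancelling headphones £234.91: electronic goods → 9.25% → £21.73
Total tax = £0.80 + £1.77 + £1.63 + £0.47 + £85.52 + £21.73 = £111.92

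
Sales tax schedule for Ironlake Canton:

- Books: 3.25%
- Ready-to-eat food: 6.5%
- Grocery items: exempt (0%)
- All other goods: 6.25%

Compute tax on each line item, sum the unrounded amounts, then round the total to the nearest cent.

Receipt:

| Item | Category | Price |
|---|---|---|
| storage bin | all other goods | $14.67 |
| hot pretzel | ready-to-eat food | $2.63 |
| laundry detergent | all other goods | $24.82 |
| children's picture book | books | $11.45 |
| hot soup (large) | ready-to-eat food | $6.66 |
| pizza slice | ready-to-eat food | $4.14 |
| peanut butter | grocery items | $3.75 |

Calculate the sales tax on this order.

Storage bin $14.67: all other goods → 6.25% → $0.916875
Hot pretzel $2.63: ready-to-eat food → 6.5% → $0.17095
Laundry detergent $24.82: all other goods → 6.25% → $1.55125
Children's picture book $11.45: books → 3.25% → $0.372125
Hot soup (large) $6.66: ready-to-eat food → 6.5% → $0.4329
Pizza slice $4.14: ready-to-eat food → 6.5% → $0.2691
Peanut butter $3.75: grocery items → 0% → $0.00
Unrounded tax sum = $3.7132 → $3.71

$3.71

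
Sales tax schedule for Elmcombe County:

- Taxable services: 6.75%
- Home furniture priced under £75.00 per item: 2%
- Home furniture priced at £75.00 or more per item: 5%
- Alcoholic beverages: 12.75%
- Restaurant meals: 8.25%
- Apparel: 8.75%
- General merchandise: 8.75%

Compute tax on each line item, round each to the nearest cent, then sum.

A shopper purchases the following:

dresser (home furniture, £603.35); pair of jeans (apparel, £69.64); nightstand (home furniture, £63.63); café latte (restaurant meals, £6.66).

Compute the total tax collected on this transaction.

Dresser £603.35: home furniture, £75.00 or more → 5% → £30.17
Pair of jeans £69.64: apparel → 8.75% → £6.09
Nightstand £63.63: home furniture, under £75.00 → 2% → £1.27
Café latte £6.66: restaurant meals → 8.25% → £0.55
Total tax = £30.17 + £6.09 + £1.27 + £0.55 = £38.08

£38.08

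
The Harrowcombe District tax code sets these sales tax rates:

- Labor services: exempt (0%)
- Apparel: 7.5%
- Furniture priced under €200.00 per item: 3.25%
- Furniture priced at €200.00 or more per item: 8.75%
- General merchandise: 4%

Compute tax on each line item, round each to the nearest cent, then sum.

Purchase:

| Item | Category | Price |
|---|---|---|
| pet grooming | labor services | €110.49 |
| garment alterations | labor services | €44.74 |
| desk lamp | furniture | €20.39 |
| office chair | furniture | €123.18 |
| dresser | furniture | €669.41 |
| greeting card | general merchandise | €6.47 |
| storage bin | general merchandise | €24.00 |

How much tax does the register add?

€64.45

Pet grooming €110.49: labor services → 0% → €0.00
Garment alterations €44.74: labor services → 0% → €0.00
Desk lamp €20.39: furniture, under €200.00 → 3.25% → €0.66
Office chair €123.18: furniture, under €200.00 → 3.25% → €4.00
Dresser €669.41: furniture, €200.00 or more → 8.75% → €58.57
Greeting card €6.47: general merchandise → 4% → €0.26
Storage bin €24.00: general merchandise → 4% → €0.96
Total tax = €0.66 + €4.00 + €58.57 + €0.26 + €0.96 = €64.45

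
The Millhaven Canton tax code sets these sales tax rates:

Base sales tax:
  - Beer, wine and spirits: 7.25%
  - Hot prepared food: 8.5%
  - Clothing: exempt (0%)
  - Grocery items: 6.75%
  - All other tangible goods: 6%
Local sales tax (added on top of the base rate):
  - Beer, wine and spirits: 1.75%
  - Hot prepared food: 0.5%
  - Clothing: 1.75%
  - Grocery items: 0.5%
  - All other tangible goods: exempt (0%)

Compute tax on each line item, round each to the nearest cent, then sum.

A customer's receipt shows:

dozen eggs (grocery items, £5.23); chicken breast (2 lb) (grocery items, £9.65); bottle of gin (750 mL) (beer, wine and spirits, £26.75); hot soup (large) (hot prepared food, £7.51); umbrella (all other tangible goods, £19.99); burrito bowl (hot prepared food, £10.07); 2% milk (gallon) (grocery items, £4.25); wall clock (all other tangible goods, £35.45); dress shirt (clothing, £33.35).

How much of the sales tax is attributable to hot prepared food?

Hot soup (large) £7.51: hot prepared food → 8.5% + 0.5% local = 9% → £0.68
Burrito bowl £10.07: hot prepared food → 8.5% + 0.5% local = 9% → £0.91
Tax on hot prepared food = £0.68 + £0.91 = £1.59

£1.59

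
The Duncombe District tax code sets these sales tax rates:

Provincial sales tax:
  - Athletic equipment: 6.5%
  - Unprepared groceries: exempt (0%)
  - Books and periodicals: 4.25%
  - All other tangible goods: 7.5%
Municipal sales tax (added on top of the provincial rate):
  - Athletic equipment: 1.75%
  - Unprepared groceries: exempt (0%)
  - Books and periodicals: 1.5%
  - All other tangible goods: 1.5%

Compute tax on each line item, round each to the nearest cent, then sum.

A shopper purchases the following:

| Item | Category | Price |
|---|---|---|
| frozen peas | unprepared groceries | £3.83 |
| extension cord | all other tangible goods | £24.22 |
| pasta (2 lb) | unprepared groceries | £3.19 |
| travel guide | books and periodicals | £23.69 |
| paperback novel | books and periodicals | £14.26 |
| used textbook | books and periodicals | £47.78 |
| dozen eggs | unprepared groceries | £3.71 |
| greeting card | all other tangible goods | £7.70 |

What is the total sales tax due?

£7.80

Frozen peas £3.83: unprepared groceries → 0% + 0% municipal = 0% → £0.00
Extension cord £24.22: all other tangible goods → 7.5% + 1.5% municipal = 9% → £2.18
Pasta (2 lb) £3.19: unprepared groceries → 0% + 0% municipal = 0% → £0.00
Travel guide £23.69: books and periodicals → 4.25% + 1.5% municipal = 5.75% → £1.36
Paperback novel £14.26: books and periodicals → 4.25% + 1.5% municipal = 5.75% → £0.82
Used textbook £47.78: books and periodicals → 4.25% + 1.5% municipal = 5.75% → £2.75
Dozen eggs £3.71: unprepared groceries → 0% + 0% municipal = 0% → £0.00
Greeting card £7.70: all other tangible goods → 7.5% + 1.5% municipal = 9% → £0.69
Total tax = £2.18 + £1.36 + £0.82 + £2.75 + £0.69 = £7.80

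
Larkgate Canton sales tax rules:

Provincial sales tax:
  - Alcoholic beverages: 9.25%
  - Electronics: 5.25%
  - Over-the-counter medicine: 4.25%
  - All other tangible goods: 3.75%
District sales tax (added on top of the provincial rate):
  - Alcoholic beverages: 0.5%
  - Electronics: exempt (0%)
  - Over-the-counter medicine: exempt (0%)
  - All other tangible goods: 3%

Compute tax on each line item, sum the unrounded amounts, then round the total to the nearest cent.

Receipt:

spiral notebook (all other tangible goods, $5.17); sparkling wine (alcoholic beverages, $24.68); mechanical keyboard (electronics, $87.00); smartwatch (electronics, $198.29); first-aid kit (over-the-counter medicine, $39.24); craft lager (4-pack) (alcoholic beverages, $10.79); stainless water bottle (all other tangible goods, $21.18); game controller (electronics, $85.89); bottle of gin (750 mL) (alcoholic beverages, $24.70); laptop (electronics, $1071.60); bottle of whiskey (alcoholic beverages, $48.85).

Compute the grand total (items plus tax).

Spiral notebook $5.17: all other tangible goods → 3.75% + 3% district = 6.75% → $0.348975
Sparkling wine $24.68: alcoholic beverages → 9.25% + 0.5% district = 9.75% → $2.4063
Mechanical keyboard $87.00: electronics → 5.25% + 0% district = 5.25% → $4.5675
Smartwatch $198.29: electronics → 5.25% + 0% district = 5.25% → $10.410225
First-aid kit $39.24: over-the-counter medicine → 4.25% + 0% district = 4.25% → $1.6677
Craft lager (4-pack) $10.79: alcoholic beverages → 9.25% + 0.5% district = 9.75% → $1.052025
Stainless water bottle $21.18: all other tangible goods → 3.75% + 3% district = 6.75% → $1.42965
Game controller $85.89: electronics → 5.25% + 0% district = 5.25% → $4.509225
Bottle of gin (750 mL) $24.70: alcoholic beverages → 9.25% + 0.5% district = 9.75% → $2.40825
Laptop $1071.60: electronics → 5.25% + 0% district = 5.25% → $56.259
Bottle of whiskey $48.85: alcoholic beverages → 9.25% + 0.5% district = 9.75% → $4.762875
Subtotal = $1617.39; unrounded tax = $89.821725 → $89.82; total due = $1707.21

$1707.21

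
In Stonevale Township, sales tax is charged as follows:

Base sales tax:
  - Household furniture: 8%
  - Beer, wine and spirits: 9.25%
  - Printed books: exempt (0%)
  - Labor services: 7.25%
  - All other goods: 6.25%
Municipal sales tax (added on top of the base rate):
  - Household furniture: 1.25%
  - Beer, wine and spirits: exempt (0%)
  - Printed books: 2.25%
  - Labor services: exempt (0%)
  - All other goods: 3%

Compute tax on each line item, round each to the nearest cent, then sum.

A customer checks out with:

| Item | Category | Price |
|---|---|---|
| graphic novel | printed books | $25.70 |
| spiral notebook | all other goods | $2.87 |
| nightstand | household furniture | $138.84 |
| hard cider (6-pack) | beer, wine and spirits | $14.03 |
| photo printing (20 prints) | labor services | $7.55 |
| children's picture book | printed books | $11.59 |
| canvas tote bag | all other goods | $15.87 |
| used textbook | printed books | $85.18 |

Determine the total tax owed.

$19.19

Graphic novel $25.70: printed books → 0% + 2.25% municipal = 2.25% → $0.58
Spiral notebook $2.87: all other goods → 6.25% + 3% municipal = 9.25% → $0.27
Nightstand $138.84: household furniture → 8% + 1.25% municipal = 9.25% → $12.84
Hard cider (6-pack) $14.03: beer, wine and spirits → 9.25% + 0% municipal = 9.25% → $1.30
Photo printing (20 prints) $7.55: labor services → 7.25% + 0% municipal = 7.25% → $0.55
Children's picture book $11.59: printed books → 0% + 2.25% municipal = 2.25% → $0.26
Canvas tote bag $15.87: all other goods → 6.25% + 3% municipal = 9.25% → $1.47
Used textbook $85.18: printed books → 0% + 2.25% municipal = 2.25% → $1.92
Total tax = $0.58 + $0.27 + $12.84 + $1.30 + $0.55 + $0.26 + $1.47 + $1.92 = $19.19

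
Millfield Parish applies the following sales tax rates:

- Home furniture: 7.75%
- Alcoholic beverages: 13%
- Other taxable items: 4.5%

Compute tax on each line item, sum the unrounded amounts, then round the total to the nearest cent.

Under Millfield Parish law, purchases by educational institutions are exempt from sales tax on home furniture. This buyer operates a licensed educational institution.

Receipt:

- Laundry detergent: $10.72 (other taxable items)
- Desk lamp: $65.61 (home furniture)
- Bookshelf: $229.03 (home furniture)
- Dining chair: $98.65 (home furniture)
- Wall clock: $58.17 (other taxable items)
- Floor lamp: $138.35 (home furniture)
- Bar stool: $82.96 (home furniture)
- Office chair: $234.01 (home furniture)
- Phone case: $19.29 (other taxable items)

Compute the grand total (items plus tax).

$940.76

Laundry detergent $10.72: other taxable items → 4.5% → $0.4824
Desk lamp $65.61: home furniture, buyer-exempt → 0% → $0.00
Bookshelf $229.03: home furniture, buyer-exempt → 0% → $0.00
Dining chair $98.65: home furniture, buyer-exempt → 0% → $0.00
Wall clock $58.17: other taxable items → 4.5% → $2.61765
Floor lamp $138.35: home furniture, buyer-exempt → 0% → $0.00
Bar stool $82.96: home furniture, buyer-exempt → 0% → $0.00
Office chair $234.01: home furniture, buyer-exempt → 0% → $0.00
Phone case $19.29: other taxable items → 4.5% → $0.86805
Subtotal = $936.79; unrounded tax = $3.9681 → $3.97; total due = $940.76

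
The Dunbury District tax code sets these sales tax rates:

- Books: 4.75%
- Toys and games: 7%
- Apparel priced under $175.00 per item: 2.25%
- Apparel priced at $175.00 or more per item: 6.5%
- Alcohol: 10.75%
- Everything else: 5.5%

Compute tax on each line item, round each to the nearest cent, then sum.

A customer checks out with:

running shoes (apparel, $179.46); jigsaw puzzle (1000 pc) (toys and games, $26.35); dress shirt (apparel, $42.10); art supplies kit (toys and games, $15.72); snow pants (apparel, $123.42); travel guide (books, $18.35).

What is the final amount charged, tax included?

$424.60

Running shoes $179.46: apparel, $175.00 or more → 6.5% → $11.66
Jigsaw puzzle (1000 pc) $26.35: toys and games → 7% → $1.84
Dress shirt $42.10: apparel, under $175.00 → 2.25% → $0.95
Art supplies kit $15.72: toys and games → 7% → $1.10
Snow pants $123.42: apparel, under $175.00 → 2.25% → $2.78
Travel guide $18.35: books → 4.75% → $0.87
Subtotal = $405.40; tax = $19.20; total due = $424.60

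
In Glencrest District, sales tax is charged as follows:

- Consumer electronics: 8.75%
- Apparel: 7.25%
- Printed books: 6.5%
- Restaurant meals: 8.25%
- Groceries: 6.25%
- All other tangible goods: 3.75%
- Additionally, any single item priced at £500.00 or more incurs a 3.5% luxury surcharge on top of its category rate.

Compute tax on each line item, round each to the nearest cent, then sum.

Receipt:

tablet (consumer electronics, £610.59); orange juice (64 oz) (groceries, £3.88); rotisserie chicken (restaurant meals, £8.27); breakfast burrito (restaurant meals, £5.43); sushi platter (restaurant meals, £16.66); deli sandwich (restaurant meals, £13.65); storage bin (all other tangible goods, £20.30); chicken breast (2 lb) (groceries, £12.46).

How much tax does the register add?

Tablet £610.59: consumer electronics → 8.75% + 3.5% surcharge = 12.25% → £74.80
Orange juice (64 oz) £3.88: groceries → 6.25% → £0.24
Rotisserie chicken £8.27: restaurant meals → 8.25% → £0.68
Breakfast burrito £5.43: restaurant meals → 8.25% → £0.45
Sushi platter £16.66: restaurant meals → 8.25% → £1.37
Deli sandwich £13.65: restaurant meals → 8.25% → £1.13
Storage bin £20.30: all other tangible goods → 3.75% → £0.76
Chicken breast (2 lb) £12.46: groceries → 6.25% → £0.78
Total tax = £74.80 + £0.24 + £0.68 + £0.45 + £1.37 + £1.13 + £0.76 + £0.78 = £80.21

£80.21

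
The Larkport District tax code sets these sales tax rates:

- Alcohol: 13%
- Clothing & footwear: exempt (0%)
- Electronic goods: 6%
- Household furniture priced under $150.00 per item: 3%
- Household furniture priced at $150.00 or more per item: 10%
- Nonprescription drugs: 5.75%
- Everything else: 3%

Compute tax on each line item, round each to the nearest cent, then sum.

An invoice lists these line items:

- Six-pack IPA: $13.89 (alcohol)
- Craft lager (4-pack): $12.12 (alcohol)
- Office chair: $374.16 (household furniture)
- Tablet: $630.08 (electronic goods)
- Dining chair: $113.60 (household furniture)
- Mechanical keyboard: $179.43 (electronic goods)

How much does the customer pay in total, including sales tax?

Six-pack IPA $13.89: alcohol → 13% → $1.81
Craft lager (4-pack) $12.12: alcohol → 13% → $1.58
Office chair $374.16: household furniture, $150.00 or more → 10% → $37.42
Tablet $630.08: electronic goods → 6% → $37.80
Dining chair $113.60: household furniture, under $150.00 → 3% → $3.41
Mechanical keyboard $179.43: electronic goods → 6% → $10.77
Subtotal = $1323.28; tax = $92.79; total due = $1416.07

$1416.07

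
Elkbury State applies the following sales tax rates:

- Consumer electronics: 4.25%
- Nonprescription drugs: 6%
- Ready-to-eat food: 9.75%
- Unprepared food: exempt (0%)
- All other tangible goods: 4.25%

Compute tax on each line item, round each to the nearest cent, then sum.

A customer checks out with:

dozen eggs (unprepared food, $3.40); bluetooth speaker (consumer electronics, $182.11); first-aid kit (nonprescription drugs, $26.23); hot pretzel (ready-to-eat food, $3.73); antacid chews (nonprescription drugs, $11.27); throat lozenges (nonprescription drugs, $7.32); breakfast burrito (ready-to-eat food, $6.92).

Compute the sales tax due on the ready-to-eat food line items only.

Hot pretzel $3.73: ready-to-eat food → 9.75% → $0.36
Breakfast burrito $6.92: ready-to-eat food → 9.75% → $0.67
Tax on ready-to-eat food = $0.36 + $0.67 = $1.03

$1.03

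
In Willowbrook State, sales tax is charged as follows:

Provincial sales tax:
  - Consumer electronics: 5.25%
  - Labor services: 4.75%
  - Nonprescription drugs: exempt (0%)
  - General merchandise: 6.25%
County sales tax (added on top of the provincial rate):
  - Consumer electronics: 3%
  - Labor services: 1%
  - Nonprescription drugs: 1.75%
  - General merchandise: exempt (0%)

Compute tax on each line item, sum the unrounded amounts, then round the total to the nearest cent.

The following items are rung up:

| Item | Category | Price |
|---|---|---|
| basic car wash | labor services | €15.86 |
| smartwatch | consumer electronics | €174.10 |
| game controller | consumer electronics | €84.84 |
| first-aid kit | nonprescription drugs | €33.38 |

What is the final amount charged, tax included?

Basic car wash €15.86: labor services → 4.75% + 1% county = 5.75% → €0.91195
Smartwatch €174.10: consumer electronics → 5.25% + 3% county = 8.25% → €14.36325
Game controller €84.84: consumer electronics → 5.25% + 3% county = 8.25% → €6.9993
First-aid kit €33.38: nonprescription drugs → 0% + 1.75% county = 1.75% → €0.58415
Subtotal = €308.18; unrounded tax = €22.85865 → €22.86; total due = €331.04

€331.04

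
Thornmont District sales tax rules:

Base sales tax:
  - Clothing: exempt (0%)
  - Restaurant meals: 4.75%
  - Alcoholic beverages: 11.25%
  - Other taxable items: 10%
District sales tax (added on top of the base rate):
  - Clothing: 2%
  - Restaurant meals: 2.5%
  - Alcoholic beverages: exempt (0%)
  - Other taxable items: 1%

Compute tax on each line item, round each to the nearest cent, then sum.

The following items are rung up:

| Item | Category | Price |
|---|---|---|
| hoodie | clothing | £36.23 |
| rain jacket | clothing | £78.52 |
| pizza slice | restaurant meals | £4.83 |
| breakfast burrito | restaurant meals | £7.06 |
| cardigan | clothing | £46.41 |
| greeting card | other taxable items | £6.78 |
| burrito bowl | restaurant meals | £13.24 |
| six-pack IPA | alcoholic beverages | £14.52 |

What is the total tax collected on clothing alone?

Hoodie £36.23: clothing → 0% + 2% district = 2% → £0.72
Rain jacket £78.52: clothing → 0% + 2% district = 2% → £1.57
Cardigan £46.41: clothing → 0% + 2% district = 2% → £0.93
Tax on clothing = £0.72 + £1.57 + £0.93 = £3.22

£3.22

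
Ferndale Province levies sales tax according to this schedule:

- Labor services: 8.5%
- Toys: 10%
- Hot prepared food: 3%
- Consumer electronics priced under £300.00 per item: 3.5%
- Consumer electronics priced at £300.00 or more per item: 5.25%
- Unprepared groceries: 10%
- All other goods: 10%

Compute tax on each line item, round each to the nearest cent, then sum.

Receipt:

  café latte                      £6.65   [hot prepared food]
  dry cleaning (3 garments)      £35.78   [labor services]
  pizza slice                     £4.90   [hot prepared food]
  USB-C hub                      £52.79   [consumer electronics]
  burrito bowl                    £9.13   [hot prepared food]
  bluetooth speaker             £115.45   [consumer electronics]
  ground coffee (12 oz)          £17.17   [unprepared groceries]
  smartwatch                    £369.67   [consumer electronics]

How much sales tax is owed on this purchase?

£30.68

Café latte £6.65: hot prepared food → 3% → £0.20
Dry cleaning (3 garments) £35.78: labor services → 8.5% → £3.04
Pizza slice £4.90: hot prepared food → 3% → £0.15
USB-C hub £52.79: consumer electronics, under £300.00 → 3.5% → £1.85
Burrito bowl £9.13: hot prepared food → 3% → £0.27
Bluetooth speaker £115.45: consumer electronics, under £300.00 → 3.5% → £4.04
Ground coffee (12 oz) £17.17: unprepared groceries → 10% → £1.72
Smartwatch £369.67: consumer electronics, £300.00 or more → 5.25% → £19.41
Total tax = £0.20 + £3.04 + £0.15 + £1.85 + £0.27 + £4.04 + £1.72 + £19.41 = £30.68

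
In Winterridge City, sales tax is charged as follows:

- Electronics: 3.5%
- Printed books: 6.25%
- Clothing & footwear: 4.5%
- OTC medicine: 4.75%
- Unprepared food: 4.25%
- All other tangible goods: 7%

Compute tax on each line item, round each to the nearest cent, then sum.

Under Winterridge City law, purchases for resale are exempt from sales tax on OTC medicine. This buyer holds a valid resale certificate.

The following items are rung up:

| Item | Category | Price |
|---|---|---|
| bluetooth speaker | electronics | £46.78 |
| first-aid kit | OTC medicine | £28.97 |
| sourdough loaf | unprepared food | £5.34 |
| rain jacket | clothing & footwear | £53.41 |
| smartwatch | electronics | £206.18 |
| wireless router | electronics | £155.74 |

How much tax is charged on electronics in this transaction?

£14.31

Bluetooth speaker £46.78: electronics → 3.5% → £1.64
Smartwatch £206.18: electronics → 3.5% → £7.22
Wireless router £155.74: electronics → 3.5% → £5.45
Tax on electronics = £1.64 + £7.22 + £5.45 = £14.31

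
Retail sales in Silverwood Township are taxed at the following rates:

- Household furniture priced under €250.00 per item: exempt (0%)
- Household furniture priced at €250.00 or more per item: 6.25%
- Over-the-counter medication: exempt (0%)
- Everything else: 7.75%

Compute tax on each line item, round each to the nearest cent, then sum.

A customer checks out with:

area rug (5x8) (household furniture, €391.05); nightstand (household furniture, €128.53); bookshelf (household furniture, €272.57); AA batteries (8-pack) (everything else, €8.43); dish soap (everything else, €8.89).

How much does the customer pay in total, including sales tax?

€852.29

Area rug (5x8) €391.05: household furniture, €250.00 or more → 6.25% → €24.44
Nightstand €128.53: household furniture, under €250.00 → 0% → €0.00
Bookshelf €272.57: household furniture, €250.00 or more → 6.25% → €17.04
AA batteries (8-pack) €8.43: everything else → 7.75% → €0.65
Dish soap €8.89: everything else → 7.75% → €0.69
Subtotal = €809.47; tax = €42.82; total due = €852.29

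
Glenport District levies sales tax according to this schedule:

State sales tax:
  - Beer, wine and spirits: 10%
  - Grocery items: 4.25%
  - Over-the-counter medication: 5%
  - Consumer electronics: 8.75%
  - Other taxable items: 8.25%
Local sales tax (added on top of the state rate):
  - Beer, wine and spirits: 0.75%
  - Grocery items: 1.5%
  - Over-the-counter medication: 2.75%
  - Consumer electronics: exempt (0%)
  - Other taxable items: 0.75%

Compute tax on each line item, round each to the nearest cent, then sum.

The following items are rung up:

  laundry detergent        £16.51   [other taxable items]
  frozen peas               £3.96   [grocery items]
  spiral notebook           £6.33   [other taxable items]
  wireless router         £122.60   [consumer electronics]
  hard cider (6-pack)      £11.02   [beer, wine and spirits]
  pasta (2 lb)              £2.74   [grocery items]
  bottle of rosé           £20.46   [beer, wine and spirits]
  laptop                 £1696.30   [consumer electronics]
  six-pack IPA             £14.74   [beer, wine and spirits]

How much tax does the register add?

£166.57

Laundry detergent £16.51: other taxable items → 8.25% + 0.75% local = 9% → £1.49
Frozen peas £3.96: grocery items → 4.25% + 1.5% local = 5.75% → £0.23
Spiral notebook £6.33: other taxable items → 8.25% + 0.75% local = 9% → £0.57
Wireless router £122.60: consumer electronics → 8.75% + 0% local = 8.75% → £10.73
Hard cider (6-pack) £11.02: beer, wine and spirits → 10% + 0.75% local = 10.75% → £1.18
Pasta (2 lb) £2.74: grocery items → 4.25% + 1.5% local = 5.75% → £0.16
Bottle of rosé £20.46: beer, wine and spirits → 10% + 0.75% local = 10.75% → £2.20
Laptop £1696.30: consumer electronics → 8.75% + 0% local = 8.75% → £148.43
Six-pack IPA £14.74: beer, wine and spirits → 10% + 0.75% local = 10.75% → £1.58
Total tax = £1.49 + £0.23 + £0.57 + £10.73 + £1.18 + £0.16 + £2.20 + £148.43 + £1.58 = £166.57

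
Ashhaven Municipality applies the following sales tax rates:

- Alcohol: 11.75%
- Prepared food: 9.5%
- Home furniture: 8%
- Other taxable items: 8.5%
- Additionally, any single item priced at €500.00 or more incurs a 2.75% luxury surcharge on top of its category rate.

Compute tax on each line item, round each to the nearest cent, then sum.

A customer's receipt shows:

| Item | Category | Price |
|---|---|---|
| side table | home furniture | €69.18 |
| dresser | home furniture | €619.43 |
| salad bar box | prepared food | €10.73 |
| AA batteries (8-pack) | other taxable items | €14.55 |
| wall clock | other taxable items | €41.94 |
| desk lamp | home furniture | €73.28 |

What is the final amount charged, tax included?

Side table €69.18: home furniture → 8% → €5.53
Dresser €619.43: home furniture → 8% + 2.75% surcharge = 10.75% → €66.59
Salad bar box €10.73: prepared food → 9.5% → €1.02
AA batteries (8-pack) €14.55: other taxable items → 8.5% → €1.24
Wall clock €41.94: other taxable items → 8.5% → €3.56
Desk lamp €73.28: home furniture → 8% → €5.86
Subtotal = €829.11; tax = €83.80; total due = €912.91

€912.91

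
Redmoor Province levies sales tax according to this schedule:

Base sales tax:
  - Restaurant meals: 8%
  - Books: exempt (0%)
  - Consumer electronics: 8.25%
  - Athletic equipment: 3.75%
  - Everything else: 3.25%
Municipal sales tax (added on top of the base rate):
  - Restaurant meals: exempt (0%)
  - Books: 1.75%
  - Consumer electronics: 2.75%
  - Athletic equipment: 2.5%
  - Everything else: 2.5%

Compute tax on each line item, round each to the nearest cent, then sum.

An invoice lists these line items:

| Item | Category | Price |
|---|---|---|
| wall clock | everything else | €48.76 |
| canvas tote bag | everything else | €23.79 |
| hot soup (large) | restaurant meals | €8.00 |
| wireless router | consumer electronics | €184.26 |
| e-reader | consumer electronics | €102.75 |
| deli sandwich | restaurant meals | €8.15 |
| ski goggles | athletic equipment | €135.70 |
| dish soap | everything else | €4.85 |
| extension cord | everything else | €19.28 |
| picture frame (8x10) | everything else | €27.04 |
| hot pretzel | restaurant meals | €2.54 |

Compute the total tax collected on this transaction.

€48.65

Wall clock €48.76: everything else → 3.25% + 2.5% municipal = 5.75% → €2.80
Canvas tote bag €23.79: everything else → 3.25% + 2.5% municipal = 5.75% → €1.37
Hot soup (large) €8.00: restaurant meals → 8% + 0% municipal = 8% → €0.64
Wireless router €184.26: consumer electronics → 8.25% + 2.75% municipal = 11% → €20.27
E-reader €102.75: consumer electronics → 8.25% + 2.75% municipal = 11% → €11.30
Deli sandwich €8.15: restaurant meals → 8% + 0% municipal = 8% → €0.65
Ski goggles €135.70: athletic equipment → 3.75% + 2.5% municipal = 6.25% → €8.48
Dish soap €4.85: everything else → 3.25% + 2.5% municipal = 5.75% → €0.28
Extension cord €19.28: everything else → 3.25% + 2.5% municipal = 5.75% → €1.11
Picture frame (8x10) €27.04: everything else → 3.25% + 2.5% municipal = 5.75% → €1.55
Hot pretzel €2.54: restaurant meals → 8% + 0% municipal = 8% → €0.20
Total tax = €2.80 + €1.37 + €0.64 + €20.27 + €11.30 + €0.65 + €8.48 + €0.28 + €1.11 + €1.55 + €0.20 = €48.65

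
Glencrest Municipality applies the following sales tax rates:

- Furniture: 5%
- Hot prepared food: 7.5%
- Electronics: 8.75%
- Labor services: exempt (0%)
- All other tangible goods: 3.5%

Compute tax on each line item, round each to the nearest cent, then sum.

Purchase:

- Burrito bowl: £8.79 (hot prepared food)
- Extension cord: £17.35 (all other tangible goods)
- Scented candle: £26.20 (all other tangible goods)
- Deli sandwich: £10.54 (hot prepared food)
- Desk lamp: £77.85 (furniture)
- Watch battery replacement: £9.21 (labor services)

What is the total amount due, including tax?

£156.81

Burrito bowl £8.79: hot prepared food → 7.5% → £0.66
Extension cord £17.35: all other tangible goods → 3.5% → £0.61
Scented candle £26.20: all other tangible goods → 3.5% → £0.92
Deli sandwich £10.54: hot prepared food → 7.5% → £0.79
Desk lamp £77.85: furniture → 5% → £3.89
Watch battery replacement £9.21: labor services → 0% → £0.00
Subtotal = £149.94; tax = £6.87; total due = £156.81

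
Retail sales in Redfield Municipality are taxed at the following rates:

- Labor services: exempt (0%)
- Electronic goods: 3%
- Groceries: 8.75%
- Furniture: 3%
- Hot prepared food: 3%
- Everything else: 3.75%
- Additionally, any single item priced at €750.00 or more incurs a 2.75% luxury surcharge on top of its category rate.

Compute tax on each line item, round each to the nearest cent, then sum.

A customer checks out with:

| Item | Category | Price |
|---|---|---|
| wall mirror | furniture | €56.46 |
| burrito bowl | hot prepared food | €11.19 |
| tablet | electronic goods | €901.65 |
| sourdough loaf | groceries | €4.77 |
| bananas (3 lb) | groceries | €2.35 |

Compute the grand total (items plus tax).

€1030.92

Wall mirror €56.46: furniture → 3% → €1.69
Burrito bowl €11.19: hot prepared food → 3% → €0.34
Tablet €901.65: electronic goods → 3% + 2.75% surcharge = 5.75% → €51.84
Sourdough loaf €4.77: groceries → 8.75% → €0.42
Bananas (3 lb) €2.35: groceries → 8.75% → €0.21
Subtotal = €976.42; tax = €54.50; total due = €1030.92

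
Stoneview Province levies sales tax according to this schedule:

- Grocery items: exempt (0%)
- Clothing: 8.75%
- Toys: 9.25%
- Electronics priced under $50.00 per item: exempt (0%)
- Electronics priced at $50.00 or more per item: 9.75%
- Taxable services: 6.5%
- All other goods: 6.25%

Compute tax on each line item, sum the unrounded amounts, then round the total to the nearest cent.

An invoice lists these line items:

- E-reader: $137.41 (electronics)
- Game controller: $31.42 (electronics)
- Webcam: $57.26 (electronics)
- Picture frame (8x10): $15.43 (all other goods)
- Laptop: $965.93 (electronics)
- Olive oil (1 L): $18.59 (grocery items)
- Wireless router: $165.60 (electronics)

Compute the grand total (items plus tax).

$1521.91

E-reader $137.41: electronics, $50.00 or more → 9.75% → $13.397475
Game controller $31.42: electronics, under $50.00 → 0% → $0.00
Webcam $57.26: electronics, $50.00 or more → 9.75% → $5.58285
Picture frame (8x10) $15.43: all other goods → 6.25% → $0.964375
Laptop $965.93: electronics, $50.00 or more → 9.75% → $94.178175
Olive oil (1 L) $18.59: grocery items → 0% → $0.00
Wireless router $165.60: electronics, $50.00 or more → 9.75% → $16.146
Subtotal = $1391.64; unrounded tax = $130.268875 → $130.27; total due = $1521.91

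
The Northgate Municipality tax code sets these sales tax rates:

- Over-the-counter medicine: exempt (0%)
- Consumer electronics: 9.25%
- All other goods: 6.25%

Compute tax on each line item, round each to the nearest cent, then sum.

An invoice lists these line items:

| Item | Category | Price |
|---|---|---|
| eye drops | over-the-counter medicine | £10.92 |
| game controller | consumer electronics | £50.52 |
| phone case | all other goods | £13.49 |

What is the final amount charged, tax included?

Eye drops £10.92: over-the-counter medicine → 0% → £0.00
Game controller £50.52: consumer electronics → 9.25% → £4.67
Phone case £13.49: all other goods → 6.25% → £0.84
Subtotal = £74.93; tax = £5.51; total due = £80.44

£80.44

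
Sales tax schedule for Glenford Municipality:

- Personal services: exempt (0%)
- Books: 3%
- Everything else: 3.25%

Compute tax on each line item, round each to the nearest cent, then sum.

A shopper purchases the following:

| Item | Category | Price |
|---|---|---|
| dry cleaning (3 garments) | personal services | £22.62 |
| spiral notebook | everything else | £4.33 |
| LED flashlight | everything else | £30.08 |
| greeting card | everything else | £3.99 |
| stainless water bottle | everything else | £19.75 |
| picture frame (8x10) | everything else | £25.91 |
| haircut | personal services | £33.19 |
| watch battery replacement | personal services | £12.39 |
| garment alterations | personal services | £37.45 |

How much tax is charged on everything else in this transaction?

£2.73

Spiral notebook £4.33: everything else → 3.25% → £0.14
LED flashlight £30.08: everything else → 3.25% → £0.98
Greeting card £3.99: everything else → 3.25% → £0.13
Stainless water bottle £19.75: everything else → 3.25% → £0.64
Picture frame (8x10) £25.91: everything else → 3.25% → £0.84
Tax on everything else = £0.14 + £0.98 + £0.13 + £0.64 + £0.84 = £2.73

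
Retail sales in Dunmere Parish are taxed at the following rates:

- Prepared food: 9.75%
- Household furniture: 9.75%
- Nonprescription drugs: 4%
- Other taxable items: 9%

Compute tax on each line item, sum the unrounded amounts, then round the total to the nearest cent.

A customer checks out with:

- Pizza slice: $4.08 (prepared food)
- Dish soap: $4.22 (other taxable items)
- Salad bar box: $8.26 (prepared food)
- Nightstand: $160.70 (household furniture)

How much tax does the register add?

Pizza slice $4.08: prepared food → 9.75% → $0.3978
Dish soap $4.22: other taxable items → 9% → $0.3798
Salad bar box $8.26: prepared food → 9.75% → $0.80535
Nightstand $160.70: household furniture → 9.75% → $15.66825
Unrounded tax sum = $17.2512 → $17.25

$17.25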